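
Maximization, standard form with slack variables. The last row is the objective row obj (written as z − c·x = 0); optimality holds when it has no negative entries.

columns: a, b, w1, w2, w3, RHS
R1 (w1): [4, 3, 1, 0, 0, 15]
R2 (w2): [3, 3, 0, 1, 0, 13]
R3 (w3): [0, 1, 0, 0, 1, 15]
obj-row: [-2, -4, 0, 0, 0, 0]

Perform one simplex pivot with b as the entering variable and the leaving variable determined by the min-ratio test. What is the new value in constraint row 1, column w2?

Ratio test on column b — row 1: 15/3 = 5; row 2: 13/3 = 13/3; row 3: 15/1 = 15. Minimum is 13/3 at row 2 (w2 leaves); pivot element 3.
Divide row 2 by 3; eliminate column b from the other rows.
Row 1 update in column w2: 0 − 3·(1/3) = -1.

-1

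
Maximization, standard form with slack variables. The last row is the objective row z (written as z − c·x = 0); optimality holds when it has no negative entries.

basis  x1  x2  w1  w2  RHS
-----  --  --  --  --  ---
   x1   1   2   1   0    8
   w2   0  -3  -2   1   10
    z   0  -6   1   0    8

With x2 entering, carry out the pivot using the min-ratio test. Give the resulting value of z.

Ratio test on column x2 — row 1: 8/2 = 4; row 2: entry -3 ≤ 0. Minimum is 4 at row 1 (x1 leaves); pivot element 2.
Pivot on row 1; the z-row RHS becomes 8 − (-6)·4 = 32.

32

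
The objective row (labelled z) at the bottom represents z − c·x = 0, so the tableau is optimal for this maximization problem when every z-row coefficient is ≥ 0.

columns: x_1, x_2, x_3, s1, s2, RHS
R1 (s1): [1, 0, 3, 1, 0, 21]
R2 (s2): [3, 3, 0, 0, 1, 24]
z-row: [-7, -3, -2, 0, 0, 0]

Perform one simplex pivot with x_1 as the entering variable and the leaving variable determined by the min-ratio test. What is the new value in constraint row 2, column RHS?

Ratio test on column x_1 — row 1: 21/1 = 21; row 2: 24/3 = 8. Minimum is 8 at row 2 (s2 leaves); pivot element 3.
Divide row 2 by 3; eliminate column x_1 from the other rows.
In the new row 2, the RHS entry is the old entry divided by the pivot: 24/3 = 8.

8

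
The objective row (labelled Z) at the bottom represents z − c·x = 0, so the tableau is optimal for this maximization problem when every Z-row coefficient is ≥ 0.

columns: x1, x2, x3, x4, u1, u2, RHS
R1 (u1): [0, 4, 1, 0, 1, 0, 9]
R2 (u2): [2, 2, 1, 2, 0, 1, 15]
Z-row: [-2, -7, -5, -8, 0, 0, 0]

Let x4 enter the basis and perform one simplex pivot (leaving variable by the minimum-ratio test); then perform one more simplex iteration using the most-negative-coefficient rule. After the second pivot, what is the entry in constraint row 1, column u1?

1

Ratio test on column x4 — row 1: entry 0 ≤ 0; row 2: 15/2 = 15/2. Minimum is 15/2 at row 2 (u2 leaves); pivot element 2.
Divide row 2 by 2; eliminate column x4 from the other rows.
Second iteration: most negative Z-row entry is -1 in column x3, so x3 enters.
Ratio test on column x3 — row 1: 9/1 = 9; row 2: (15/2)/(1/2) = 15. Minimum is 9 at row 1 (u1 leaves); pivot element 1.
Divide row 1 by 1; eliminate column x3 from the other rows.
After both pivots, the entry at constraint row 1, column u1 is 1.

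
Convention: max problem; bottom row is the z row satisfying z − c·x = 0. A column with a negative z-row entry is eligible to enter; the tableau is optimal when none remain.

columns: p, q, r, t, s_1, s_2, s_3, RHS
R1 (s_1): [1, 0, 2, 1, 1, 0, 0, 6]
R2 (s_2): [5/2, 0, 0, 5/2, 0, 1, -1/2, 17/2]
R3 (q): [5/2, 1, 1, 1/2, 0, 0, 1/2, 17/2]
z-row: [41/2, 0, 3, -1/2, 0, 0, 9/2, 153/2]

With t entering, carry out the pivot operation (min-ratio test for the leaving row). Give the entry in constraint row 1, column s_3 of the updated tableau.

1/5

Ratio test on column t — row 1: 6/1 = 6; row 2: (17/2)/(5/2) = 17/5; row 3: (17/2)/(1/2) = 17. Minimum is 17/5 at row 2 (s_2 leaves); pivot element 5/2.
Divide row 2 by 5/2; eliminate column t from the other rows.
Row 1 update in column s_3: 0 − 1·(-1/5) = 1/5.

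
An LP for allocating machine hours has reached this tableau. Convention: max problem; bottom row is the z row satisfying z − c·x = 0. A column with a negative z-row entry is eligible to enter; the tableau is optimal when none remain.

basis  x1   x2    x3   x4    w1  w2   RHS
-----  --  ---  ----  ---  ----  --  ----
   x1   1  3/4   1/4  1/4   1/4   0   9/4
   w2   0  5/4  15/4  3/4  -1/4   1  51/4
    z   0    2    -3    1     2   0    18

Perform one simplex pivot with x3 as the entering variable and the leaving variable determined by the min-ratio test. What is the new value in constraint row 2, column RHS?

17/5

Ratio test on column x3 — row 1: (9/4)/(1/4) = 9; row 2: (51/4)/(15/4) = 17/5. Minimum is 17/5 at row 2 (w2 leaves); pivot element 15/4.
Divide row 2 by 15/4; eliminate column x3 from the other rows.
In the new row 2, the RHS entry is the old entry divided by the pivot: (51/4)/(15/4) = 17/5.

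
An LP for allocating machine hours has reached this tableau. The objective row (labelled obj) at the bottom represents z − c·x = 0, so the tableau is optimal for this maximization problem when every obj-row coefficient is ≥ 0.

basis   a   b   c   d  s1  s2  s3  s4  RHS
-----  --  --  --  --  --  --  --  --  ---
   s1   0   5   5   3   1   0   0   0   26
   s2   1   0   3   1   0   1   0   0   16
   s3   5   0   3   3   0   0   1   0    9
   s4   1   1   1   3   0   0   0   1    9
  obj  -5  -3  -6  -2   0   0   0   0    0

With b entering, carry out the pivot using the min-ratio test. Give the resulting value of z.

78/5

Ratio test on column b — row 1: 26/5 = 26/5; row 2: entry 0 ≤ 0; row 3: entry 0 ≤ 0; row 4: 9/1 = 9. Minimum is 26/5 at row 1 (s1 leaves); pivot element 5.
Pivot on row 1; the obj-row RHS becomes 0 − (-3)·(26/5) = 78/5.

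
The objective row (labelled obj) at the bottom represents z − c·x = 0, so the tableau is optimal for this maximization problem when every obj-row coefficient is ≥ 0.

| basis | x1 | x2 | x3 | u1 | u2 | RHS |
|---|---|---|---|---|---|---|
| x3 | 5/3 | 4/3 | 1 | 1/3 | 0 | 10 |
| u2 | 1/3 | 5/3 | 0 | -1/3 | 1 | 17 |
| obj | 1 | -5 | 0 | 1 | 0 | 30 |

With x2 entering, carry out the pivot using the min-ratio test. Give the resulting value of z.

135/2

Ratio test on column x2 — row 1: 10/(4/3) = 15/2; row 2: 17/(5/3) = 51/5. Minimum is 15/2 at row 1 (x3 leaves); pivot element 4/3.
Pivot on row 1; the obj-row RHS becomes 30 − (-5)·(15/2) = 135/2.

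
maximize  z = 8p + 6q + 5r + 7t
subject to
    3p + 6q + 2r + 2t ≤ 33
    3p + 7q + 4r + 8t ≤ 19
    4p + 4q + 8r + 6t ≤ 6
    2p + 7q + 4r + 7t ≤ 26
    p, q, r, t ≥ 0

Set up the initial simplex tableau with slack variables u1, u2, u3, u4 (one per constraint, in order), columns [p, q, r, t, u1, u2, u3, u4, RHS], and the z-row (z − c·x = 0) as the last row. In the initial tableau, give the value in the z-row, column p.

The z-row carries the negated objective coefficients: the p entry is -8.

-8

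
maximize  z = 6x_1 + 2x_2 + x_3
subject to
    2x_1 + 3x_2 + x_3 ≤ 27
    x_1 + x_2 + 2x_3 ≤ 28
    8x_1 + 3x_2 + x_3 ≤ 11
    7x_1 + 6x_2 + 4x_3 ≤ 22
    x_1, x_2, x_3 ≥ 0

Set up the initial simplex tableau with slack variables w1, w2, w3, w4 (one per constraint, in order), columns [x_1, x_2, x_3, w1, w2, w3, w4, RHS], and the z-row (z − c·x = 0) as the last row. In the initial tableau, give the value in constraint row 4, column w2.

0

Slack w2 belongs to constraint 2; its column is the unit vector e_2, so the entry in row 4 is 0.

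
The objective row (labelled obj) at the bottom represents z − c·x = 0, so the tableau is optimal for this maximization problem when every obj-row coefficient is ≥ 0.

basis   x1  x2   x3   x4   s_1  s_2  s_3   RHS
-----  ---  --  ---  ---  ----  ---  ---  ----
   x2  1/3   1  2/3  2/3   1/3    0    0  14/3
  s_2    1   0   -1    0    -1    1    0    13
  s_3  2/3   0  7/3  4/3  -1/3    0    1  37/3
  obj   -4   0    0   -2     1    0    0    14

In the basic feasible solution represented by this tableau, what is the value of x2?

14/3

x2 is basic (row 1); its value is the RHS of that row, 14/3.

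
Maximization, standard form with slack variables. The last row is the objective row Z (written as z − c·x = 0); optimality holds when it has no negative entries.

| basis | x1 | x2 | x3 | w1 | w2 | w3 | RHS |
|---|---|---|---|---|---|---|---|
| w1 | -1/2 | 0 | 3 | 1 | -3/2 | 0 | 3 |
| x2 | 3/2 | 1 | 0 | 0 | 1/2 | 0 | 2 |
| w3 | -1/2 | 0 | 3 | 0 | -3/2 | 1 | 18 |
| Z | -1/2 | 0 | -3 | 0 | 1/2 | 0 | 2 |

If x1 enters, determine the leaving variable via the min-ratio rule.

Column x1 entries and ratios — w1: -1/2 ≤ 0, skip; x2: 2/(3/2) = 4/3; w3: -1/2 ≤ 0, skip.
Smallest ratio is 4/3 in the row of x2, so x2 leaves.

x2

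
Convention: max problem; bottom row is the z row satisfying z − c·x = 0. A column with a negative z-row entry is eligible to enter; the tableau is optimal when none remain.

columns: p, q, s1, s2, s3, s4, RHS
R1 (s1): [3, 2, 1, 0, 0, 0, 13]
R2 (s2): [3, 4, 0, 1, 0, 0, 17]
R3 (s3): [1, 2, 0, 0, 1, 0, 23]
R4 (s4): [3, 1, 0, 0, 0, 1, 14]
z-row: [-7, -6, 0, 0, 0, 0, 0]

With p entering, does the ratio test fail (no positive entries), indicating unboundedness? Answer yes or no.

no

Column p has positive entries in row(s) 1, 2, 3, 4, so the ratio test bounds it — not unbounded.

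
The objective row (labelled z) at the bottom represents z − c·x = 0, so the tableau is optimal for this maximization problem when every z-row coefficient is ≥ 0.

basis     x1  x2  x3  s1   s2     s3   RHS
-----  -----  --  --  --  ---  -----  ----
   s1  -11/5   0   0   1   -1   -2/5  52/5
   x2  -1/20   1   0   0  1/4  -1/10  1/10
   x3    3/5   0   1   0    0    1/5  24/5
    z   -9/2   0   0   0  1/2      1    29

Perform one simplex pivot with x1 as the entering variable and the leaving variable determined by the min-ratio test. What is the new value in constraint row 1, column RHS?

Ratio test on column x1 — row 1: entry -11/5 ≤ 0; row 2: entry -1/20 ≤ 0; row 3: (24/5)/(3/5) = 8. Minimum is 8 at row 3 (x3 leaves); pivot element 3/5.
Divide row 3 by 3/5; eliminate column x1 from the other rows.
Row 1 update in column RHS: 52/5 − (-11/5)·8 = 28.

28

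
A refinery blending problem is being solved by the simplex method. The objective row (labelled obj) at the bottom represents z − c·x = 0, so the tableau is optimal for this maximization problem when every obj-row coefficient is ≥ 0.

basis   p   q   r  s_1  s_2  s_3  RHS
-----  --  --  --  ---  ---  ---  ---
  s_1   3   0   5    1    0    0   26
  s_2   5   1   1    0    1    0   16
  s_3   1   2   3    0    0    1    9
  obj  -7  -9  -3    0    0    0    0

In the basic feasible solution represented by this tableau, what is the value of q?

q is not in the basis, so in the current basic feasible solution q = 0.

0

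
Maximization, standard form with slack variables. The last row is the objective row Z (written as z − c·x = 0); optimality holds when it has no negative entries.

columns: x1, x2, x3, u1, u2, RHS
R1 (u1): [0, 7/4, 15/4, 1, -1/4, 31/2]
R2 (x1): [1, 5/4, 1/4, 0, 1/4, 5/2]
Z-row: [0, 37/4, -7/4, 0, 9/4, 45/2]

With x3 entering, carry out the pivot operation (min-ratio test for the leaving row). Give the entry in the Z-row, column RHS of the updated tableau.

446/15

Ratio test on column x3 — row 1: (31/2)/(15/4) = 62/15; row 2: (5/2)/(1/4) = 10. Minimum is 62/15 at row 1 (u1 leaves); pivot element 15/4.
Divide row 1 by 15/4; eliminate column x3 from the other rows.
Z-row update in column RHS: 45/2 − (-7/4)·(62/15) = 446/15.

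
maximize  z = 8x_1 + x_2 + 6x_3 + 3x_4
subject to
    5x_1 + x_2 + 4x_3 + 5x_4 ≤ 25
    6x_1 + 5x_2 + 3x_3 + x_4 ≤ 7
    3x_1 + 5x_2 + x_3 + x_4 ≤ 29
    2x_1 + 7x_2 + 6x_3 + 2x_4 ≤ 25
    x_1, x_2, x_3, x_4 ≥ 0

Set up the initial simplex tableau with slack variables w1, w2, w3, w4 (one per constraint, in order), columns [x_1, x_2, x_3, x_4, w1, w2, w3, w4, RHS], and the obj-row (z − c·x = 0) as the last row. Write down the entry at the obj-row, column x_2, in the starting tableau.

-1

The obj-row carries the negated objective coefficients: the x_2 entry is -1.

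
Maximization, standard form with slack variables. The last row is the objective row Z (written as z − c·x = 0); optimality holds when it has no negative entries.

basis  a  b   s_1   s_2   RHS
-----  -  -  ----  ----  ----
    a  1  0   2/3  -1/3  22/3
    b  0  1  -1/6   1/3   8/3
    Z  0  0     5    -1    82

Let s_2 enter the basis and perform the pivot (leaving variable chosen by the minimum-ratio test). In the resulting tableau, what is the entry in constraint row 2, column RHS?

8

Ratio test on column s_2 — row 1: entry -1/3 ≤ 0; row 2: (8/3)/(1/3) = 8. Minimum is 8 at row 2 (b leaves); pivot element 1/3.
Divide row 2 by 1/3; eliminate column s_2 from the other rows.
In the new row 2, the RHS entry is the old entry divided by the pivot: (8/3)/(1/3) = 8.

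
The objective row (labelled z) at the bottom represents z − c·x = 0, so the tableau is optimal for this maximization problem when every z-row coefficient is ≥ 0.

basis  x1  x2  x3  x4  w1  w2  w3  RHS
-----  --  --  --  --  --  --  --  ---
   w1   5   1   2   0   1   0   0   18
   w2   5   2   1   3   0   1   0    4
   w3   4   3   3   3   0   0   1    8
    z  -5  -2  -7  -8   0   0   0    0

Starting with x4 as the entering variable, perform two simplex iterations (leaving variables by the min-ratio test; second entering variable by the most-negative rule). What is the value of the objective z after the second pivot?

Ratio test on column x4 — row 1: entry 0 ≤ 0; row 2: 4/3 = 4/3; row 3: 8/3 = 8/3. Minimum is 4/3 at row 2 (w2 leaves); pivot element 3.
Pivot on row 2; the z-row RHS becomes 0 − (-8)·(4/3) = 32/3.
Next entering variable (most negative z-row entry -13/3): x3.
Ratio test on column x3 — row 1: 18/2 = 9; row 2: (4/3)/(1/3) = 4; row 3: 4/2 = 2. Minimum is 2 at row 3 (w3 leaves); pivot element 2.
After the second pivot the z-row RHS is 32/3 − (-13/3)·2 = 58/3.

58/3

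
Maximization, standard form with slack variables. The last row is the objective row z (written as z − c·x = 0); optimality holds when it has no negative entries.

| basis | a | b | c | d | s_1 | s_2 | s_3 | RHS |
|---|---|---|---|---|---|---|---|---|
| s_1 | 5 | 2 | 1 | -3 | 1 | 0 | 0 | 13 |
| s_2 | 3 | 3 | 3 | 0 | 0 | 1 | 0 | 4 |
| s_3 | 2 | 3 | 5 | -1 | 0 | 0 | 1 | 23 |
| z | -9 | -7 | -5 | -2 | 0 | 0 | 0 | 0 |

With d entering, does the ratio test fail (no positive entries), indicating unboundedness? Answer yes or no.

Every constraint-row entry in column d is ≤ 0, so increasing d is unbounded.

yes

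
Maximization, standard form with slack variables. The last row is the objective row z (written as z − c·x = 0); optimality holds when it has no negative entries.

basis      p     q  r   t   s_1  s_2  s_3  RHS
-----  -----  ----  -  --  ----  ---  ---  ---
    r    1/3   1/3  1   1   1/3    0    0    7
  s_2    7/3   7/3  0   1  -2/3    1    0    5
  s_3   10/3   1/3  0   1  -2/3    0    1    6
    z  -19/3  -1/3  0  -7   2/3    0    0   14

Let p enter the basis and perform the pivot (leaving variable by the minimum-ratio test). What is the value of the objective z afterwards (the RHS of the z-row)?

Ratio test on column p — row 1: 7/(1/3) = 21; row 2: 5/(7/3) = 15/7; row 3: 6/(10/3) = 9/5. Minimum is 9/5 at row 3 (s_3 leaves); pivot element 10/3.
Pivot on row 3; the z-row RHS becomes 14 − (-19/3)·(9/5) = 127/5.

127/5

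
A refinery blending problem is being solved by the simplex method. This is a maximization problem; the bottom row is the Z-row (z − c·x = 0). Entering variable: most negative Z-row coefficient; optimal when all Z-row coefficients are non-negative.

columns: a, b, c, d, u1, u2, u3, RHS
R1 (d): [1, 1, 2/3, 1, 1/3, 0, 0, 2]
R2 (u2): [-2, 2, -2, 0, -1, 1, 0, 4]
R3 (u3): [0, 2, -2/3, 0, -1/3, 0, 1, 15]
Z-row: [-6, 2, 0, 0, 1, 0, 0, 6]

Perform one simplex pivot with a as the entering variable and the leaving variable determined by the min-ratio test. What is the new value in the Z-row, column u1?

Ratio test on column a — row 1: 2/1 = 2; row 2: entry -2 ≤ 0; row 3: entry 0 ≤ 0. Minimum is 2 at row 1 (d leaves); pivot element 1.
Divide row 1 by 1; eliminate column a from the other rows.
Z-row update in column u1: 1 − (-6)·(1/3) = 3.

3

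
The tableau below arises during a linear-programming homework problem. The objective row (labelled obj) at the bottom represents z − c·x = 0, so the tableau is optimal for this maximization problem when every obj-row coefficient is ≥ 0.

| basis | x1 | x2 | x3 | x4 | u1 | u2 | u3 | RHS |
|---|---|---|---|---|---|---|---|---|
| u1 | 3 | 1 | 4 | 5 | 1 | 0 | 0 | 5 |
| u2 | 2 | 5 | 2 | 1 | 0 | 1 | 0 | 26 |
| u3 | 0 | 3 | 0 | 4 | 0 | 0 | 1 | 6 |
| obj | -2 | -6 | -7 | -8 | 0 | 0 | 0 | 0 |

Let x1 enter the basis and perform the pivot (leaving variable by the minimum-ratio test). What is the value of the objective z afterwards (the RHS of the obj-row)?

Ratio test on column x1 — row 1: 5/3 = 5/3; row 2: 26/2 = 13; row 3: entry 0 ≤ 0. Minimum is 5/3 at row 1 (u1 leaves); pivot element 3.
Pivot on row 1; the obj-row RHS becomes 0 − (-2)·(5/3) = 10/3.

10/3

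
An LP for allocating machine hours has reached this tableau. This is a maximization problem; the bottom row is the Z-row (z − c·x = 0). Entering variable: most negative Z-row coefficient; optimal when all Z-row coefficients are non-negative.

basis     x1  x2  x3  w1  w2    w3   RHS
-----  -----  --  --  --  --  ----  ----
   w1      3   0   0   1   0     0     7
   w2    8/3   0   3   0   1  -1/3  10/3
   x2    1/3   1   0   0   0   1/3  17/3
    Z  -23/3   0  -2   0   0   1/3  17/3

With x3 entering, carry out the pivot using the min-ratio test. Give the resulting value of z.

71/9

Ratio test on column x3 — row 1: entry 0 ≤ 0; row 2: (10/3)/3 = 10/9; row 3: entry 0 ≤ 0. Minimum is 10/9 at row 2 (w2 leaves); pivot element 3.
Pivot on row 2; the Z-row RHS becomes 17/3 − (-2)·(10/9) = 71/9.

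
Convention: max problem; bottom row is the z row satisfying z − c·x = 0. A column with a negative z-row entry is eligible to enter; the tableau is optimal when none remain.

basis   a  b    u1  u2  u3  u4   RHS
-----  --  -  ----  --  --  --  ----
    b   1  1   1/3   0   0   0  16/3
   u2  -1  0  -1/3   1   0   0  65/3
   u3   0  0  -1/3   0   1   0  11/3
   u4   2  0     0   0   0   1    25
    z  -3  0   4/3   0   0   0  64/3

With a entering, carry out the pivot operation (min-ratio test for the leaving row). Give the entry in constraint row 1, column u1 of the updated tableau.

1/3

Ratio test on column a — row 1: (16/3)/1 = 16/3; row 2: entry -1 ≤ 0; row 3: entry 0 ≤ 0; row 4: 25/2 = 25/2. Minimum is 16/3 at row 1 (b leaves); pivot element 1.
Divide row 1 by 1; eliminate column a from the other rows.
In the new row 1, the u1 entry is the old entry divided by the pivot: (1/3)/1 = 1/3.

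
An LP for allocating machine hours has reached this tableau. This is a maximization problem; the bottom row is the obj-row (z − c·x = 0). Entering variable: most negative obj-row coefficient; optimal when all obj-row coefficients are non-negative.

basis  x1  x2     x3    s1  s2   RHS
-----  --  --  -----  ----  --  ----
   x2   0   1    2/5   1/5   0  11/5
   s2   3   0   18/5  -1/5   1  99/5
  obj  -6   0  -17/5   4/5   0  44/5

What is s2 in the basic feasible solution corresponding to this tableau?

s2 is basic (row 2); its value is the RHS of that row, 99/5.

99/5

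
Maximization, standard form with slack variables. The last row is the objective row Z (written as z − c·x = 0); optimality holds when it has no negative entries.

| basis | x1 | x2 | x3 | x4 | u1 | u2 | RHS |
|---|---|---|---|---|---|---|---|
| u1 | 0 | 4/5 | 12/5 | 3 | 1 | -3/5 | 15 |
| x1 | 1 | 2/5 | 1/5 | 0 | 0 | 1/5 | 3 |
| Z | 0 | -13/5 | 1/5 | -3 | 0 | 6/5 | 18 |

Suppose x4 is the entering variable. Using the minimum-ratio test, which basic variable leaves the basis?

Column x4 entries and ratios — u1: 15/3 = 5; x1: 0 ≤ 0, skip.
Smallest ratio is 5 in the row of u1, so u1 leaves.

u1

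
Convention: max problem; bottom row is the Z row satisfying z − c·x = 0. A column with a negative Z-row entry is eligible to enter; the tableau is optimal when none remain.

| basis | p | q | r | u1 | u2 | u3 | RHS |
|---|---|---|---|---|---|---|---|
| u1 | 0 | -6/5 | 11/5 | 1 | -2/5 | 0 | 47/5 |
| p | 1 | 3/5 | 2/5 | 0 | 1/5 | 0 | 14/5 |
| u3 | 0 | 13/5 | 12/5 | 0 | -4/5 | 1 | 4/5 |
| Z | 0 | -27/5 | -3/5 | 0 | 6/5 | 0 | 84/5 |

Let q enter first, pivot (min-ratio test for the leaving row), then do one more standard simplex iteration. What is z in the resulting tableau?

Ratio test on column q — row 1: entry -6/5 ≤ 0; row 2: (14/5)/(3/5) = 14/3; row 3: (4/5)/(13/5) = 4/13. Minimum is 4/13 at row 3 (u3 leaves); pivot element 13/5.
Pivot on row 3; the Z-row RHS becomes 84/5 − (-27/5)·(4/13) = 240/13.
Next entering variable (most negative Z-row entry -6/13): u2.
Ratio test on column u2 — row 1: entry -10/13 ≤ 0; row 2: (34/13)/(5/13) = 34/5; row 3: entry -4/13 ≤ 0. Minimum is 34/5 at row 2 (p leaves); pivot element 5/13.
After the second pivot the Z-row RHS is 240/13 − (-6/13)·(34/5) = 108/5.

108/5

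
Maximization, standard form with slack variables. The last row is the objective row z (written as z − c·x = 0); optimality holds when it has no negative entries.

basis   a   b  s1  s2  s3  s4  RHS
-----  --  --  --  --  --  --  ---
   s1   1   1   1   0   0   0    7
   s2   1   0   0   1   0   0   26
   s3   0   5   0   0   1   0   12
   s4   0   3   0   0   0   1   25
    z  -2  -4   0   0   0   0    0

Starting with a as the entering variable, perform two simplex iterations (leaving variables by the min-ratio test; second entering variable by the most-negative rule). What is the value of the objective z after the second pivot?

94/5

Ratio test on column a — row 1: 7/1 = 7; row 2: 26/1 = 26; row 3: entry 0 ≤ 0; row 4: entry 0 ≤ 0. Minimum is 7 at row 1 (s1 leaves); pivot element 1.
Pivot on row 1; the z-row RHS becomes 0 − (-2)·7 = 14.
Next entering variable (most negative z-row entry -2): b.
Ratio test on column b — row 1: 7/1 = 7; row 2: entry -1 ≤ 0; row 3: 12/5 = 12/5; row 4: 25/3 = 25/3. Minimum is 12/5 at row 3 (s3 leaves); pivot element 5.
After the second pivot the z-row RHS is 14 − (-2)·(12/5) = 94/5.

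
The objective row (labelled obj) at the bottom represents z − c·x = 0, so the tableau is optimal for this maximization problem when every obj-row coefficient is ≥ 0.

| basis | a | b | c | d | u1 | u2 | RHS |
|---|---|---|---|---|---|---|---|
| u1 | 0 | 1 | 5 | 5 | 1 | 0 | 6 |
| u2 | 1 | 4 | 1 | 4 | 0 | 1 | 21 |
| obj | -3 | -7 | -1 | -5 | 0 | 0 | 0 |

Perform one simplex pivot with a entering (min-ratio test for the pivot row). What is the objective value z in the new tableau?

63

Ratio test on column a — row 1: entry 0 ≤ 0; row 2: 21/1 = 21. Minimum is 21 at row 2 (u2 leaves); pivot element 1.
Pivot on row 2; the obj-row RHS becomes 0 − (-3)·21 = 63.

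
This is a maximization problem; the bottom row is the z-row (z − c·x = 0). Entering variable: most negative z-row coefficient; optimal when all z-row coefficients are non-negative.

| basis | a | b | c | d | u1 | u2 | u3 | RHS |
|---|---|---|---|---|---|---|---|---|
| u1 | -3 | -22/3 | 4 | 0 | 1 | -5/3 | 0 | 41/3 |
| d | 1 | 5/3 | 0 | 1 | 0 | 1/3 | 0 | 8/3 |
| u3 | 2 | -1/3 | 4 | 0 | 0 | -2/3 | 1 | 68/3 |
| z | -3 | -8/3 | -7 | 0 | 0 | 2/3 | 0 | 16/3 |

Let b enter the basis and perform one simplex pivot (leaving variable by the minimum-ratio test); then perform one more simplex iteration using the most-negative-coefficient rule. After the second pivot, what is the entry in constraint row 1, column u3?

Ratio test on column b — row 1: entry -22/3 ≤ 0; row 2: (8/3)/(5/3) = 8/5; row 3: entry -1/3 ≤ 0. Minimum is 8/5 at row 2 (d leaves); pivot element 5/3.
Divide row 2 by 5/3; eliminate column b from the other rows.
Second iteration: most negative z-row entry is -7 in column c, so c enters.
Ratio test on column c — row 1: (127/5)/4 = 127/20; row 2: entry 0 ≤ 0; row 3: (116/5)/4 = 29/5. Minimum is 29/5 at row 3 (u3 leaves); pivot element 4.
Divide row 3 by 4; eliminate column c from the other rows.
After both pivots, the entry at constraint row 1, column u3 is -1.

-1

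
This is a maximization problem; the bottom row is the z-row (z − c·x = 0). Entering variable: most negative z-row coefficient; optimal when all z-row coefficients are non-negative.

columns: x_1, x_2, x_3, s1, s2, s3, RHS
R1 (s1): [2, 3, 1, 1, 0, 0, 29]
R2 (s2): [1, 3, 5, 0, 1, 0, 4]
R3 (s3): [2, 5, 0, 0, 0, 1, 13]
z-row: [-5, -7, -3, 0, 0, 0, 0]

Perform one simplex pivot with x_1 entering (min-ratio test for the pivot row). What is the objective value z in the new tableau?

Ratio test on column x_1 — row 1: 29/2 = 29/2; row 2: 4/1 = 4; row 3: 13/2 = 13/2. Minimum is 4 at row 2 (s2 leaves); pivot element 1.
Pivot on row 2; the z-row RHS becomes 0 − (-5)·4 = 20.

20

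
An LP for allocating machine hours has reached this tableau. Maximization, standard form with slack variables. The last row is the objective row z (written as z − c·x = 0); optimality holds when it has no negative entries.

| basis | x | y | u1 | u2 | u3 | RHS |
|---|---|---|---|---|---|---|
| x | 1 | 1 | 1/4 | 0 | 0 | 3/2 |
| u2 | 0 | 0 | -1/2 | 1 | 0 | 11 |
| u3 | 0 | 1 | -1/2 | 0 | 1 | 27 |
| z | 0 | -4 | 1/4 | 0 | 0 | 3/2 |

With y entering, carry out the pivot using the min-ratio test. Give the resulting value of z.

Ratio test on column y — row 1: (3/2)/1 = 3/2; row 2: entry 0 ≤ 0; row 3: 27/1 = 27. Minimum is 3/2 at row 1 (x leaves); pivot element 1.
Pivot on row 1; the z-row RHS becomes 3/2 − (-4)·(3/2) = 15/2.

15/2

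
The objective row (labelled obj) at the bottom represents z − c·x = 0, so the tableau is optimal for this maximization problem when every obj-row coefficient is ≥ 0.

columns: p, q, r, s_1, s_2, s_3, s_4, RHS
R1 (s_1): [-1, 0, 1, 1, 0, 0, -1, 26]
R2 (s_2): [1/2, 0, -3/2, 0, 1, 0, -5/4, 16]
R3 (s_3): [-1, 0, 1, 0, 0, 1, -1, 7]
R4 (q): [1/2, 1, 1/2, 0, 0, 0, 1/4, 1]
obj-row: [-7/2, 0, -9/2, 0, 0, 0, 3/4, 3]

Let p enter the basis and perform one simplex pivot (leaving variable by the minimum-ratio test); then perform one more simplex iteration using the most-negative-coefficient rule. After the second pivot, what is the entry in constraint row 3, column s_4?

-3/2

Ratio test on column p — row 1: entry -1 ≤ 0; row 2: 16/(1/2) = 32; row 3: entry -1 ≤ 0; row 4: 1/(1/2) = 2. Minimum is 2 at row 4 (q leaves); pivot element 1/2.
Divide row 4 by 1/2; eliminate column p from the other rows.
Second iteration: most negative obj-row entry is -1 in column r, so r enters.
Ratio test on column r — row 1: 28/2 = 14; row 2: entry -2 ≤ 0; row 3: 9/2 = 9/2; row 4: 2/1 = 2. Minimum is 2 at row 4 (p leaves); pivot element 1.
Divide row 4 by 1; eliminate column r from the other rows.
After both pivots, the entry at constraint row 3, column s_4 is -3/2.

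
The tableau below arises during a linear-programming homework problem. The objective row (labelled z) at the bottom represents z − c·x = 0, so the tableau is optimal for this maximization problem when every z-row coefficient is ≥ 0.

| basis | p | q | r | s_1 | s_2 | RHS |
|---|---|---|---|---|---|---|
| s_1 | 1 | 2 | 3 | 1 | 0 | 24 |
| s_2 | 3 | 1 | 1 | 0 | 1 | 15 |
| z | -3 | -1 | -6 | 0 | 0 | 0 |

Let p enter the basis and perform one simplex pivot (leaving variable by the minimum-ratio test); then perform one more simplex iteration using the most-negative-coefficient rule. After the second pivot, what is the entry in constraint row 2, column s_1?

-1/8

Ratio test on column p — row 1: 24/1 = 24; row 2: 15/3 = 5. Minimum is 5 at row 2 (s_2 leaves); pivot element 3.
Divide row 2 by 3; eliminate column p from the other rows.
Second iteration: most negative z-row entry is -5 in column r, so r enters.
Ratio test on column r — row 1: 19/(8/3) = 57/8; row 2: 5/(1/3) = 15. Minimum is 57/8 at row 1 (s_1 leaves); pivot element 8/3.
Divide row 1 by 8/3; eliminate column r from the other rows.
After both pivots, the entry at constraint row 2, column s_1 is -1/8.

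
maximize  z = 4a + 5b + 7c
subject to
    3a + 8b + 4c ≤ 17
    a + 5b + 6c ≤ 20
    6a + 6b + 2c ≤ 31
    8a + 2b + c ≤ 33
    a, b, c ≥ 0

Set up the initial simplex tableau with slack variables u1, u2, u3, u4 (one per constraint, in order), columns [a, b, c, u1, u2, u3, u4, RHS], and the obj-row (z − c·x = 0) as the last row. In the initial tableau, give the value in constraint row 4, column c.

1

Constraint 4 has coefficient 1 on c.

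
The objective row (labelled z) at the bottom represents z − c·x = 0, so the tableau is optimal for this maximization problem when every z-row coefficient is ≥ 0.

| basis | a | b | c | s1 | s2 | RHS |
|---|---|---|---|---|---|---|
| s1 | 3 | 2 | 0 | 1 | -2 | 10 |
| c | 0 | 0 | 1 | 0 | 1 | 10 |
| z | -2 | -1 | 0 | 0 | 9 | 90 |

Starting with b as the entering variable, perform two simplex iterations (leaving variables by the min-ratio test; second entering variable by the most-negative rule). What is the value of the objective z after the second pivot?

290/3

Ratio test on column b — row 1: 10/2 = 5; row 2: entry 0 ≤ 0. Minimum is 5 at row 1 (s1 leaves); pivot element 2.
Pivot on row 1; the z-row RHS becomes 90 − (-1)·5 = 95.
Next entering variable (most negative z-row entry -1/2): a.
Ratio test on column a — row 1: 5/(3/2) = 10/3; row 2: entry 0 ≤ 0. Minimum is 10/3 at row 1 (b leaves); pivot element 3/2.
After the second pivot the z-row RHS is 95 − (-1/2)·(10/3) = 290/3.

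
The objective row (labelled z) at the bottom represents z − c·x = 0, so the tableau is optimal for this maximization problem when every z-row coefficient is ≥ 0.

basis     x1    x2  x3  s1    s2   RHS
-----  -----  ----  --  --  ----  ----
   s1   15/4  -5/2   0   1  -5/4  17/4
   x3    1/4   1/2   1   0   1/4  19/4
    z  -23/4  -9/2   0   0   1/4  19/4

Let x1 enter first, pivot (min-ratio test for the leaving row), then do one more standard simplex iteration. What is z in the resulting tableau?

Ratio test on column x1 — row 1: (17/4)/(15/4) = 17/15; row 2: (19/4)/(1/4) = 19. Minimum is 17/15 at row 1 (s1 leaves); pivot element 15/4.
Pivot on row 1; the z-row RHS becomes 19/4 − (-23/4)·(17/15) = 169/15.
Next entering variable (most negative z-row entry -25/3): x2.
Ratio test on column x2 — row 1: entry -2/3 ≤ 0; row 2: (67/15)/(2/3) = 67/10. Minimum is 67/10 at row 2 (x3 leaves); pivot element 2/3.
After the second pivot the z-row RHS is 169/15 − (-25/3)·(67/10) = 671/10.

671/10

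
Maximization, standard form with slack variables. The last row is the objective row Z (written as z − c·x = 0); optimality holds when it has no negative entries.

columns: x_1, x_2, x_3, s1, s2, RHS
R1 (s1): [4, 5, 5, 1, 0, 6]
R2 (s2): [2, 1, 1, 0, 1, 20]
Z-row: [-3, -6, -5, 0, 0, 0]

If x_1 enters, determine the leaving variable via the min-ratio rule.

s1

Column x_1 entries and ratios — s1: 6/4 = 3/2; s2: 20/2 = 10.
Smallest ratio is 3/2 in the row of s1, so s1 leaves.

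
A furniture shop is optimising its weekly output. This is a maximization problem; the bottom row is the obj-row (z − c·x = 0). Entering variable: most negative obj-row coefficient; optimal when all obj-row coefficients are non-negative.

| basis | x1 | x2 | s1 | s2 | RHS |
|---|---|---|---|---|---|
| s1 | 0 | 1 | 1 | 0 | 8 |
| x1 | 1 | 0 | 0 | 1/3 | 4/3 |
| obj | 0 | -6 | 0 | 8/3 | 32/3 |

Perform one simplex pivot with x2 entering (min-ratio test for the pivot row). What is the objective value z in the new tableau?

176/3

Ratio test on column x2 — row 1: 8/1 = 8; row 2: entry 0 ≤ 0. Minimum is 8 at row 1 (s1 leaves); pivot element 1.
Pivot on row 1; the obj-row RHS becomes 32/3 − (-6)·8 = 176/3.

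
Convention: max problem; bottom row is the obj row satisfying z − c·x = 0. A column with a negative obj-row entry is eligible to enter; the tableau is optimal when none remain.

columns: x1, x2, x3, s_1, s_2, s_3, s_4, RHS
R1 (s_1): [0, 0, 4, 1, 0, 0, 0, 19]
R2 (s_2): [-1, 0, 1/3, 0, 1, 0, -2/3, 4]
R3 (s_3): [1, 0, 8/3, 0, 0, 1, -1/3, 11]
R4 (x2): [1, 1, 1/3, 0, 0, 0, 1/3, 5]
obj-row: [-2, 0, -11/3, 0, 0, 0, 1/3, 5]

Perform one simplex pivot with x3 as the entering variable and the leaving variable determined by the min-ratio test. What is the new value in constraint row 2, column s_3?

Ratio test on column x3 — row 1: 19/4 = 19/4; row 2: 4/(1/3) = 12; row 3: 11/(8/3) = 33/8; row 4: 5/(1/3) = 15. Minimum is 33/8 at row 3 (s_3 leaves); pivot element 8/3.
Divide row 3 by 8/3; eliminate column x3 from the other rows.
Row 2 update in column s_3: 0 − (1/3)·(3/8) = -1/8.

-1/8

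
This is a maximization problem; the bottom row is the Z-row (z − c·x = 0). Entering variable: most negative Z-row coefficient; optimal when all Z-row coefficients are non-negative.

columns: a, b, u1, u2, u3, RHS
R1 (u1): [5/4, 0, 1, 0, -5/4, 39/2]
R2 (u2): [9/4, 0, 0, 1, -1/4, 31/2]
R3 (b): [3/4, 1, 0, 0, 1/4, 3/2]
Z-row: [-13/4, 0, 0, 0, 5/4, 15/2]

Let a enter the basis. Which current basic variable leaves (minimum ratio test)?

b

Column a entries and ratios — u1: (39/2)/(5/4) = 78/5; u2: (31/2)/(9/4) = 62/9; b: (3/2)/(3/4) = 2.
Smallest ratio is 2 in the row of b, so b leaves.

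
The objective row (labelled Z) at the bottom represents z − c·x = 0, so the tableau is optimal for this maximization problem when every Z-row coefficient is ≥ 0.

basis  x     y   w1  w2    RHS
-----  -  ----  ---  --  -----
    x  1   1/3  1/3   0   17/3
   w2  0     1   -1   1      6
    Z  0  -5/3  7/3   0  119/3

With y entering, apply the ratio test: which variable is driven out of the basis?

w2

Column y entries and ratios — x: (17/3)/(1/3) = 17; w2: 6/1 = 6.
Smallest ratio is 6 in the row of w2, so w2 leaves.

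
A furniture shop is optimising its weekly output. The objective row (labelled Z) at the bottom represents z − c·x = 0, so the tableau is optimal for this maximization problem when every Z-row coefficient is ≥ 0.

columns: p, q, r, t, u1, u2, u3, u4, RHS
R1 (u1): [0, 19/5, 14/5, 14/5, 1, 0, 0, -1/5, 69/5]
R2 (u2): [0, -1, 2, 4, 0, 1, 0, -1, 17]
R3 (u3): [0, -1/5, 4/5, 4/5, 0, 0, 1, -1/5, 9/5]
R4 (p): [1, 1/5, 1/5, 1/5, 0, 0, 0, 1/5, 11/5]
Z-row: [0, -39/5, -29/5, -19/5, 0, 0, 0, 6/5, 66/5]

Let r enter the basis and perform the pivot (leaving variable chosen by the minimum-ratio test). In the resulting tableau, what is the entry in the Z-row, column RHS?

105/4

Ratio test on column r — row 1: (69/5)/(14/5) = 69/14; row 2: 17/2 = 17/2; row 3: (9/5)/(4/5) = 9/4; row 4: (11/5)/(1/5) = 11. Minimum is 9/4 at row 3 (u3 leaves); pivot element 4/5.
Divide row 3 by 4/5; eliminate column r from the other rows.
Z-row update in column RHS: 66/5 − (-29/5)·(9/4) = 105/4.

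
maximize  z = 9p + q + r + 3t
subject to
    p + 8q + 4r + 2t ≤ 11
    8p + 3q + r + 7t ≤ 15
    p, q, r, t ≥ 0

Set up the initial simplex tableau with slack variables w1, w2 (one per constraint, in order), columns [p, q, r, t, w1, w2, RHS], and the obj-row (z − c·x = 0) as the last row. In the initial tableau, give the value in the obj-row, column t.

-3

The obj-row carries the negated objective coefficients: the t entry is -3.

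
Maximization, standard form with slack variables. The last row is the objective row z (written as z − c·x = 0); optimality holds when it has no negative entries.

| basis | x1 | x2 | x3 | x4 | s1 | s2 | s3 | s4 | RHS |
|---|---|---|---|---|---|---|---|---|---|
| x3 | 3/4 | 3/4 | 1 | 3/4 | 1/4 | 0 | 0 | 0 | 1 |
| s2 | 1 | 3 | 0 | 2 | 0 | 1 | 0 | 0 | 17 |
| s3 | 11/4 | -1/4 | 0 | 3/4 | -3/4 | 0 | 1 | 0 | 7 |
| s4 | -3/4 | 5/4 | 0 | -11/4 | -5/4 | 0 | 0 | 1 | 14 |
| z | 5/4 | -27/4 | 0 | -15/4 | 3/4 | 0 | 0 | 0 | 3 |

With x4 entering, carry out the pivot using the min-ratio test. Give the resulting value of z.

8

Ratio test on column x4 — row 1: 1/(3/4) = 4/3; row 2: 17/2 = 17/2; row 3: 7/(3/4) = 28/3; row 4: entry -11/4 ≤ 0. Minimum is 4/3 at row 1 (x3 leaves); pivot element 3/4.
Pivot on row 1; the z-row RHS becomes 3 − (-15/4)·(4/3) = 8.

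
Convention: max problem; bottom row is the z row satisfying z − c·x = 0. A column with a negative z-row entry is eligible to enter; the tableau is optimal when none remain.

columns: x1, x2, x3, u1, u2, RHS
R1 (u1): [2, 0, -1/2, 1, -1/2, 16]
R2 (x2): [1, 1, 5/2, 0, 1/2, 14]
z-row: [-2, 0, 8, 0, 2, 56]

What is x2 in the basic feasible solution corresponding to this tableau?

x2 is basic (row 2); its value is the RHS of that row, 14.

14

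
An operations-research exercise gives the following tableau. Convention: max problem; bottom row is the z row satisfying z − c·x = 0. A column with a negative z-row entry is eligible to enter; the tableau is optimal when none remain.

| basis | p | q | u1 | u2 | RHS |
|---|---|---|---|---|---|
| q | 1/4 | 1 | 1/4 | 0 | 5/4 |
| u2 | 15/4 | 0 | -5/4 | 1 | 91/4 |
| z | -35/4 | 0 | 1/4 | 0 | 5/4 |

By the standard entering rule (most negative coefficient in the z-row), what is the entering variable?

p

Negative z-row entries: p: -35/4.
The most negative is -35/4 in column p, so p enters.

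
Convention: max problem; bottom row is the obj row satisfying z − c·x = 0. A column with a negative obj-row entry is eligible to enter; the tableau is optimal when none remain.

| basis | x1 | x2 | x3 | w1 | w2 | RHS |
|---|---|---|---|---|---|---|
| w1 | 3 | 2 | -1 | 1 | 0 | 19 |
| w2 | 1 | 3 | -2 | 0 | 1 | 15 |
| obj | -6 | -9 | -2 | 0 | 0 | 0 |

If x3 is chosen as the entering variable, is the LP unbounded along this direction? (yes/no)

yes

Every constraint-row entry in column x3 is ≤ 0, so increasing x3 is unbounded.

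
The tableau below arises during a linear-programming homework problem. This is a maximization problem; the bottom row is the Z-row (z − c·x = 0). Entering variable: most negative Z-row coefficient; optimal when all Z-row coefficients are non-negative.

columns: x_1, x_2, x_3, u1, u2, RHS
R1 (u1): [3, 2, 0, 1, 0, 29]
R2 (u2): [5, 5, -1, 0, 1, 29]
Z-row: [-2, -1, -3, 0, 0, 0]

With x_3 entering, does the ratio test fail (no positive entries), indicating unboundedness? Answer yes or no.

yes

Every constraint-row entry in column x_3 is ≤ 0, so increasing x_3 is unbounded.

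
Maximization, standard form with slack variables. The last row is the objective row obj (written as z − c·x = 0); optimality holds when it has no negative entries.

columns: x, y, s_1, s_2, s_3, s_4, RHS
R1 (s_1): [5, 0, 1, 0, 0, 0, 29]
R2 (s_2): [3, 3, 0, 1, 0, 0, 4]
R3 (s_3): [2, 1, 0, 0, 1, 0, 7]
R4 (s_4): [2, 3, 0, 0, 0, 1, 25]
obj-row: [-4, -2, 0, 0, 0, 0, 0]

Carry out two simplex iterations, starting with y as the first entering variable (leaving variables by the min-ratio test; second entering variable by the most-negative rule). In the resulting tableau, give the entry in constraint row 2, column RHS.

Ratio test on column y — row 1: entry 0 ≤ 0; row 2: 4/3 = 4/3; row 3: 7/1 = 7; row 4: 25/3 = 25/3. Minimum is 4/3 at row 2 (s_2 leaves); pivot element 3.
Divide row 2 by 3; eliminate column y from the other rows.
Second iteration: most negative obj-row entry is -2 in column x, so x enters.
Ratio test on column x — row 1: 29/5 = 29/5; row 2: (4/3)/1 = 4/3; row 3: (17/3)/1 = 17/3; row 4: entry -1 ≤ 0. Minimum is 4/3 at row 2 (y leaves); pivot element 1.
Divide row 2 by 1; eliminate column x from the other rows.
After both pivots, the entry at constraint row 2, column RHS is 4/3.

4/3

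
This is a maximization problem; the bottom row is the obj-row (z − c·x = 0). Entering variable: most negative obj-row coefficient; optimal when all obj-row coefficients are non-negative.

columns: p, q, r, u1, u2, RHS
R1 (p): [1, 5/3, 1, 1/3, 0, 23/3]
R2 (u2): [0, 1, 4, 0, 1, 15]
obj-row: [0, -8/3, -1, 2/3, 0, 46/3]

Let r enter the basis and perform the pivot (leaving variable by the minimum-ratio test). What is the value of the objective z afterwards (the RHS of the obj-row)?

229/12

Ratio test on column r — row 1: (23/3)/1 = 23/3; row 2: 15/4 = 15/4. Minimum is 15/4 at row 2 (u2 leaves); pivot element 4.
Pivot on row 2; the obj-row RHS becomes 46/3 − (-1)·(15/4) = 229/12.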